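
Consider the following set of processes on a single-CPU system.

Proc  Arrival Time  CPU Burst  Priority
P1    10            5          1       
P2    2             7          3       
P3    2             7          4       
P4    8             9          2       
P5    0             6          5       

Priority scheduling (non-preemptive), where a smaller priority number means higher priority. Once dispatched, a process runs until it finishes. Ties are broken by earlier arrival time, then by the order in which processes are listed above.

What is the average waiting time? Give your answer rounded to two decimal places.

Schedule: | P5 0-6 | P2 6-13 | P1 13-18 | P4 18-27 | P3 27-34 |
Completion: P1=18  P2=13  P3=34  P4=27  P5=6
Turnaround (C−A): P1=8  P2=11  P3=32  P4=19  P5=6
Waiting times: P1=3, P2=4, P3=25, P4=10, P5=0
Average waiting = (3+4+25+10+0) / 5 = 42/5 = 8.40

8.40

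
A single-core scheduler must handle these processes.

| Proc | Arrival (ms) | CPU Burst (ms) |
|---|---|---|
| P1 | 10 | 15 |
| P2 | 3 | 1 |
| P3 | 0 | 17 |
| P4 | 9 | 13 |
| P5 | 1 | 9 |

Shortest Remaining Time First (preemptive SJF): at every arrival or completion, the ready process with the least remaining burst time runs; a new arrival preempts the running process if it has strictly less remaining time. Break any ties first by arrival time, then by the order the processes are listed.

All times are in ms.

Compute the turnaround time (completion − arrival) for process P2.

1

Schedule: | P3 0-1 | P5 1-3 | P2 3-4 | P5 4-11 | P4 11-24 | P1 24-39 | P3 39-55 |
Completion: P1=39  P2=4  P3=55  P4=24  P5=11
Turnaround(P2) = completion − arrival = 4 − 3 = 1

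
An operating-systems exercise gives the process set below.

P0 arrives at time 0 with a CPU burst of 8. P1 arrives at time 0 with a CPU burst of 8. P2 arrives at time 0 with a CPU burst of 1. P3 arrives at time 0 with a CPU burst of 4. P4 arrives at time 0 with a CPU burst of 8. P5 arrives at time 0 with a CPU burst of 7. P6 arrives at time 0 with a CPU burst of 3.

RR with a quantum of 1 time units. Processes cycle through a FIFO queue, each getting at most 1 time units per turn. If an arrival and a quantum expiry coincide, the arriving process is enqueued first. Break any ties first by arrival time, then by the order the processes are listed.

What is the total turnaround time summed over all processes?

194

Gantt: | P0 0-1 | P1 1-2 | P2 2-3 | P3 3-4 | P4 4-5 | P5 5-6 | P6 6-7 | P0 7-8 | P1 8-9 | P3 9-10 | P4 10-11 | P5 11-12 | P6 12-13 | P0 13-14 | P1 14-15 | P3 15-16 | P4 16-17 | P5 17-18 | P6 18-19 | P0 19-20 | P1 20-21 | P3 21-22 | P4 22-23 | P5 23-24 | P0 24-25 | P1 25-26 | P4 26-27 | P5 27-28 | P0 28-29 | P1 29-30 | P4 30-31 | P5 31-32 | P0 32-33 | P1 33-34 | P4 34-35 | P5 35-36 | P0 36-37 | P1 37-38 | P4 38-39 |
Completion: P0=37  P1=38  P2=3  P3=22  P4=39  P5=36  P6=19
Turnaround (C−A): P0=37  P1=38  P2=3  P3=22  P4=39  P5=36  P6=19
Turnaround = completion − arrival: P0=37, P1=38, P2=3, P3=22, P4=39, P5=36, P6=19
Total turnaround = 37 + 38 + 3 + 22 + 39 + 36 + 19 = 194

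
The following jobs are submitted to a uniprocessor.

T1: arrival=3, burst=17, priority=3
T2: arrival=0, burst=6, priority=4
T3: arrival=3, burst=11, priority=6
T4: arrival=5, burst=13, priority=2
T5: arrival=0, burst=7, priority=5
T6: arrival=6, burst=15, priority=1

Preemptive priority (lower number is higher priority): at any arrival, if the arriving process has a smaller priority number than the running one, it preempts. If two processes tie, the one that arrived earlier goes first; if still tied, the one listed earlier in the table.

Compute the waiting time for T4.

Gantt: | T2 0-3 | T1 3-5 | T4 5-6 | T6 6-21 | T4 21-33 | T1 33-48 | T2 48-51 | T5 51-58 | T3 58-69 |
Completion: T1=48  T2=51  T3=69  T4=33  T5=58  T6=21
Turnaround (C−A): T1=45  T2=51  T3=66  T4=28  T5=58  T6=15
Waiting(T4) = turnaround − burst = 28 − 13 = 15

15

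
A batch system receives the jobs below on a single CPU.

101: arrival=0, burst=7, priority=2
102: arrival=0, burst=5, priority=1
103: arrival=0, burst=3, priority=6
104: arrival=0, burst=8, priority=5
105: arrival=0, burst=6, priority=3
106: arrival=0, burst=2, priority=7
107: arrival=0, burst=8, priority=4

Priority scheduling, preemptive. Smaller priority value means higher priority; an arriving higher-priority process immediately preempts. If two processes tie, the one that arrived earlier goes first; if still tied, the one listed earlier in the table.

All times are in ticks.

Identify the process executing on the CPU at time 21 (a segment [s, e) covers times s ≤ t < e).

107

Gantt: | 102 0-5 | 101 5-12 | 105 12-18 | 107 18-26 | 104 26-34 | 103 34-37 | 106 37-39 |
Completion: 101=12  102=5  103=37  104=34  105=18  106=39  107=26
Turnaround (C−A): 101=12  102=5  103=37  104=34  105=18  106=39  107=26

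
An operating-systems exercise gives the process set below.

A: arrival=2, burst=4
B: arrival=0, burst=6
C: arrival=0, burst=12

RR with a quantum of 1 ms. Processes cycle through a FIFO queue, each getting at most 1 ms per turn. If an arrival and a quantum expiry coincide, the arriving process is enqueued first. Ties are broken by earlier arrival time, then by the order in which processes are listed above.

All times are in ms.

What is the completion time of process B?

Schedule: | B 0-1 | C 1-2 | B 2-3 | A 3-4 | C 4-5 | B 5-6 | A 6-7 | C 7-8 | B 8-9 | A 9-10 | C 10-11 | B 11-12 | A 12-13 | C 13-14 | B 14-15 | C 15-22 |
Completion: A=13  B=15  C=22

15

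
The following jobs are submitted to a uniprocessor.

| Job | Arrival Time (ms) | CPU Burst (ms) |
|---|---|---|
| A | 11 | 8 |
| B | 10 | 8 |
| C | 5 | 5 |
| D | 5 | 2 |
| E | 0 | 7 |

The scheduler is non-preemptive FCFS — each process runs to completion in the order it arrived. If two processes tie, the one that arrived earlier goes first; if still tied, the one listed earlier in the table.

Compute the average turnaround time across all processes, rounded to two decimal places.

10.80

Schedule: | E 0-7 | C 7-12 | D 12-14 | B 14-22 | A 22-30 |
Completion: A=30  B=22  C=12  D=14  E=7
Turnaround (C−A): A=19  B=12  C=7  D=9  E=7
Turnaround times: A=19, B=12, C=7, D=9, E=7
Average turnaround = (19+12+7+9+7) / 5 = 54/5 = 10.80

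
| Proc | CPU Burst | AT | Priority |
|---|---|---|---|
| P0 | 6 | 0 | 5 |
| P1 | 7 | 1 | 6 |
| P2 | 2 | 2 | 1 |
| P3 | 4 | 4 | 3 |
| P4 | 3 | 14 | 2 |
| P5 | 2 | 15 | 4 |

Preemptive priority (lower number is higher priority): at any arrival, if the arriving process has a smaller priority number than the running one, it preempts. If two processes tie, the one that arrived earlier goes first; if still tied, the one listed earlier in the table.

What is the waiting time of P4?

0

Schedule: | P0 0-2 | P2 2-4 | P3 4-8 | P0 8-12 | P1 12-14 | P4 14-17 | P5 17-19 | P1 19-24 |
Completion: P0=12  P1=24  P2=4  P3=8  P4=17  P5=19
Turnaround (C−A): P0=12  P1=23  P2=2  P3=4  P4=3  P5=4
Waiting(P4) = turnaround − burst = 3 − 3 = 0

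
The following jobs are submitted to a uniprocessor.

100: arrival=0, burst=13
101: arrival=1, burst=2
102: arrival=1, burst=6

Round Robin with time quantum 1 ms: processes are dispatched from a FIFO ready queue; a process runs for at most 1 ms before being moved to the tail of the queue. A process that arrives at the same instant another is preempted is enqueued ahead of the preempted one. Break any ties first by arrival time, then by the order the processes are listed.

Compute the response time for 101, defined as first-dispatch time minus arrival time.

Gantt: | 100 0-1 | 101 1-2 | 102 2-3 | 100 3-4 | 101 4-5 | 102 5-6 | 100 6-7 | 102 7-8 | 100 8-9 | 102 9-10 | 100 10-11 | 102 11-12 | 100 12-13 | 102 13-14 | 100 14-21 |
Completion: 100=21  101=5  102=14
Response(101) = first start − arrival = 1 − 1 = 0

0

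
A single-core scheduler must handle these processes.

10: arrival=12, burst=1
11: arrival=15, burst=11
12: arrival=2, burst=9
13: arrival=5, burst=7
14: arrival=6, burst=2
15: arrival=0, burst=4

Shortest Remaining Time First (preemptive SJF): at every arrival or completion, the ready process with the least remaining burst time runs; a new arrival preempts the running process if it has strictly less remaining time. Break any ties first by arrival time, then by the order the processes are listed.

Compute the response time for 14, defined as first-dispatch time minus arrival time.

0

Schedule: | 15 0-4 | 12 4-5 | 13 5-6 | 14 6-8 | 13 8-12 | 10 12-13 | 13 13-15 | 12 15-23 | 11 23-34 |
Completion: 10=13  11=34  12=23  13=15  14=8  15=4
Turnaround (C−A): 10=1  11=19  12=21  13=10  14=2  15=4
Response(14) = first start − arrival = 6 − 6 = 0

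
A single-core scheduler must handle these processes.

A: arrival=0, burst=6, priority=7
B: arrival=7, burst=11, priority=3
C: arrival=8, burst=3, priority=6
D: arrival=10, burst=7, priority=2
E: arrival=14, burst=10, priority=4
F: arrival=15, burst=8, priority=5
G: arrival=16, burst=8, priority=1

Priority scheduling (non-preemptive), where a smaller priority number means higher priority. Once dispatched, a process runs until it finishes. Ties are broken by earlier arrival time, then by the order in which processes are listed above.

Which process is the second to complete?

Schedule: | A 0-6 | idle 6-7 | B 7-18 | G 18-26 | D 26-33 | E 33-43 | F 43-51 | C 51-54 |
Completion: A=6  B=18  C=54  D=33  E=43  F=51  G=26
Turnaround (C−A): A=6  B=11  C=46  D=23  E=29  F=36  G=10
Finish order: A → B → G → D → E → F → C

B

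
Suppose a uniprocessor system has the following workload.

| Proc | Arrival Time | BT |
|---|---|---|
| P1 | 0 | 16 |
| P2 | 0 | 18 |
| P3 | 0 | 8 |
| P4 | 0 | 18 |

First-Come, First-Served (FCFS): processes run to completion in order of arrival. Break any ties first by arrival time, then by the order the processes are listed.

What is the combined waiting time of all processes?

Timeline: | P1 0-16 | P2 16-34 | P3 34-42 | P4 42-60 |
Completion: P1=16  P2=34  P3=42  P4=60
Turnaround (C−A): P1=16  P2=34  P3=42  P4=60
Waiting = turnaround − burst: P1=0, P2=16, P3=34, P4=42
Total waiting = 0 + 16 + 34 + 42 = 92

92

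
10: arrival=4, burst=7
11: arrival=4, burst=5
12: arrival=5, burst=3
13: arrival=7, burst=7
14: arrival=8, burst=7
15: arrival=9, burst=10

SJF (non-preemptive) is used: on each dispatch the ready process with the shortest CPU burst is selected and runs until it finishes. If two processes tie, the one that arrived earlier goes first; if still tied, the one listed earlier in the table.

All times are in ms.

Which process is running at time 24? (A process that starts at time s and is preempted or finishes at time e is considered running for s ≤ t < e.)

13

Gantt: | idle 0-4 | 11 4-9 | 12 9-12 | 10 12-19 | 13 19-26 | 14 26-33 | 15 33-43 |
Completion: 10=19  11=9  12=12  13=26  14=33  15=43
Turnaround (C−A): 10=15  11=5  12=7  13=19  14=25  15=34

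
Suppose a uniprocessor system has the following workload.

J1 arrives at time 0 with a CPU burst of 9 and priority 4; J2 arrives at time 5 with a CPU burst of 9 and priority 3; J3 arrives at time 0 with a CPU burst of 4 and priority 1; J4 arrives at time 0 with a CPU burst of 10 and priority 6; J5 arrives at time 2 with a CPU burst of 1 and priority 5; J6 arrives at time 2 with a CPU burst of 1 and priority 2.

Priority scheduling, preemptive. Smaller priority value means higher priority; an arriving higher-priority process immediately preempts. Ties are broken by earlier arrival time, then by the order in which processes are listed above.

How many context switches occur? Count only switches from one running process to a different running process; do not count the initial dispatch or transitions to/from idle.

5

Schedule: | J3 0-4 | J6 4-5 | J2 5-14 | J1 14-23 | J5 23-24 | J4 24-34 |
Completion: J1=23  J2=14  J3=4  J4=34  J5=24  J6=5
Turnaround (C−A): J1=23  J2=9  J3=4  J4=34  J5=22  J6=3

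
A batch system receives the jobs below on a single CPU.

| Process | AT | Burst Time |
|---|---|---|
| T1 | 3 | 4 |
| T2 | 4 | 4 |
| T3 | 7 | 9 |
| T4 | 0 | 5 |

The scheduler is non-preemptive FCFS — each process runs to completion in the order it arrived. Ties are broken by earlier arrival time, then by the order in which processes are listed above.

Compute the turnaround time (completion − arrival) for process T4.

Schedule: | T4 0-5 | T1 5-9 | T2 9-13 | T3 13-22 |
Completion: T1=9  T2=13  T3=22  T4=5
Turnaround (C−A): T1=6  T2=9  T3=15  T4=5
Turnaround(T4) = completion − arrival = 5 − 0 = 5

5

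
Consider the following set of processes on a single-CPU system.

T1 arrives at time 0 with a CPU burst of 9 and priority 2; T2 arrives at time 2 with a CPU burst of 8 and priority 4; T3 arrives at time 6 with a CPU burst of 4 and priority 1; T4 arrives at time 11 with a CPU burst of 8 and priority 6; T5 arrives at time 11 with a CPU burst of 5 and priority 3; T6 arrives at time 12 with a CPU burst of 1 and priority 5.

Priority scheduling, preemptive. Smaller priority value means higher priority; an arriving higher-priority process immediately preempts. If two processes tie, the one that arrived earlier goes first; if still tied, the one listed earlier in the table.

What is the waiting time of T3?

Timeline: | T1 0-6 | T3 6-10 | T1 10-13 | T5 13-18 | T2 18-26 | T6 26-27 | T4 27-35 |
Completion: T1=13  T2=26  T3=10  T4=35  T5=18  T6=27
Waiting(T3) = turnaround − burst = 4 − 4 = 0

0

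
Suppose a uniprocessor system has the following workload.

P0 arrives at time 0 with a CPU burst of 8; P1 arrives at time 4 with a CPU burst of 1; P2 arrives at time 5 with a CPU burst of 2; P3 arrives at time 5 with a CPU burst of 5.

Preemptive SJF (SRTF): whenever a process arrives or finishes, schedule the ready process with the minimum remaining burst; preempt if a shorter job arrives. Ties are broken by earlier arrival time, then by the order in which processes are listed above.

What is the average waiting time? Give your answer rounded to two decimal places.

2.25

Schedule: | P0 0-4 | P1 4-5 | P2 5-7 | P0 7-11 | P3 11-16 |
Completion: P0=11  P1=5  P2=7  P3=16
Turnaround (C−A): P0=11  P1=1  P2=2  P3=11
Waiting times: P0=3, P1=0, P2=0, P3=6
Average waiting = (3+0+0+6) / 4 = 9/4 = 2.25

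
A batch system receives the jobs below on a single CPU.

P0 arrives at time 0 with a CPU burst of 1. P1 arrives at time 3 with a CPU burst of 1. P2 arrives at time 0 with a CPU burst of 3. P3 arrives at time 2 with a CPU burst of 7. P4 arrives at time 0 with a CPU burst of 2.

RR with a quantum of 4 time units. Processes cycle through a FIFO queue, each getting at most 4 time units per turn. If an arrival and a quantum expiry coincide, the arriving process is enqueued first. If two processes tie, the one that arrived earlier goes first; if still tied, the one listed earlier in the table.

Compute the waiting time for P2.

Gantt: | P0 0-1 | P2 1-4 | P4 4-6 | P3 6-10 | P1 10-11 | P3 11-14 |
Completion: P0=1  P1=11  P2=4  P3=14  P4=6
Turnaround (C−A): P0=1  P1=8  P2=4  P3=12  P4=6
Waiting(P2) = turnaround − burst = 4 − 3 = 1

1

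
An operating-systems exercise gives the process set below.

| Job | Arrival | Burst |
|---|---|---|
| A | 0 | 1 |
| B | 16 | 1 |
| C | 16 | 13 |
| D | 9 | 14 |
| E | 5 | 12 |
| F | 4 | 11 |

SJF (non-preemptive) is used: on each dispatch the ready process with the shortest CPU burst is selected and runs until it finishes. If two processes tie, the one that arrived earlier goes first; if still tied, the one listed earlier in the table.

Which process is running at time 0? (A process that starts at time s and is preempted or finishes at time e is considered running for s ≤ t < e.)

Gantt: | A 0-1 | idle 1-4 | F 4-15 | E 15-27 | B 27-28 | C 28-41 | D 41-55 |
Completion: A=1  B=28  C=41  D=55  E=27  F=15
Turnaround (C−A): A=1  B=12  C=25  D=46  E=22  F=11

A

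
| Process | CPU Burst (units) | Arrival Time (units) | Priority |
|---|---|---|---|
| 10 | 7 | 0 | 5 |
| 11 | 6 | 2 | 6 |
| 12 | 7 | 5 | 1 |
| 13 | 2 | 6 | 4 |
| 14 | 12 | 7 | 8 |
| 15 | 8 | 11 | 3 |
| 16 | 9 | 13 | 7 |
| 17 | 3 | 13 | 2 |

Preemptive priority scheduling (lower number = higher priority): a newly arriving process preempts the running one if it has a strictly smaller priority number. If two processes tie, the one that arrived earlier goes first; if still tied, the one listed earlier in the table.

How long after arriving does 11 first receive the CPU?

Timeline: | 10 0-5 | 12 5-12 | 15 12-13 | 17 13-16 | 15 16-23 | 13 23-25 | 10 25-27 | 11 27-33 | 16 33-42 | 14 42-54 |
Completion: 10=27  11=33  12=12  13=25  14=54  15=23  16=42  17=16
Turnaround (C−A): 10=27  11=31  12=7  13=19  14=47  15=12  16=29  17=3
Response(11) = first start − arrival = 27 − 2 = 25

25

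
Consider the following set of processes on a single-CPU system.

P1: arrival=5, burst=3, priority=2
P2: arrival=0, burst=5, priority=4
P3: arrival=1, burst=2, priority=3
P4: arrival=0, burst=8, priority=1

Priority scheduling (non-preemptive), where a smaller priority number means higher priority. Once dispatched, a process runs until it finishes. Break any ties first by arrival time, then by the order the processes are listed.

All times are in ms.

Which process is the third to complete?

Schedule: | P4 0-8 | P1 8-11 | P3 11-13 | P2 13-18 |
Completion: P1=11  P2=18  P3=13  P4=8
Turnaround (C−A): P1=6  P2=18  P3=12  P4=8
Finish order: P4 → P1 → P3 → P2

P3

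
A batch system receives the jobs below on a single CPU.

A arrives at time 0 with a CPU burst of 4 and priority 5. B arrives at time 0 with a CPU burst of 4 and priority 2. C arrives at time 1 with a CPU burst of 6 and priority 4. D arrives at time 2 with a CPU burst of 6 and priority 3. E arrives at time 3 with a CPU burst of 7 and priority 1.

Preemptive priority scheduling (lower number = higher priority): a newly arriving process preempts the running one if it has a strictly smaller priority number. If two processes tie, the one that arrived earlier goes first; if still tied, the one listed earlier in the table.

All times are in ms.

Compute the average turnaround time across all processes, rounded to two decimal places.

Gantt: | B 0-3 | E 3-10 | B 10-11 | D 11-17 | C 17-23 | A 23-27 |
Completion: A=27  B=11  C=23  D=17  E=10
Turnaround (C−A): A=27  B=11  C=22  D=15  E=7
Turnaround times: A=27, B=11, C=22, D=15, E=7
Average turnaround = (27+11+22+15+7) / 5 = 82/5 = 16.40

16.40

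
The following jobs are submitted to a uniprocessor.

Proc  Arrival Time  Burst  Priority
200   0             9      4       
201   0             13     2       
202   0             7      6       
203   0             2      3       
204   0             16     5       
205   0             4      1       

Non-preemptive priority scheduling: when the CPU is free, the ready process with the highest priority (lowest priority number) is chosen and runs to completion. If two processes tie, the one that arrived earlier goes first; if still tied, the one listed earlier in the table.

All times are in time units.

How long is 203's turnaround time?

19

Schedule: | 205 0-4 | 201 4-17 | 203 17-19 | 200 19-28 | 204 28-44 | 202 44-51 |
Completion: 200=28  201=17  202=51  203=19  204=44  205=4
Turnaround (C−A): 200=28  201=17  202=51  203=19  204=44  205=4
Turnaround(203) = completion − arrival = 19 − 0 = 19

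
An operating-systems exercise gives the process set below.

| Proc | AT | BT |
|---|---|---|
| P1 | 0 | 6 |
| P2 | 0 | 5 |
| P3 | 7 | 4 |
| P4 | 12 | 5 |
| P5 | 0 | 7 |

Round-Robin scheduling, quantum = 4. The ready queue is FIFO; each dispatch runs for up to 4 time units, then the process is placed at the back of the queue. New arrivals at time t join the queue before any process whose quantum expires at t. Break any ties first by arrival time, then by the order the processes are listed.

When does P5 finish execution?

26

Schedule: | P1 0-4 | P2 4-8 | P5 8-12 | P1 12-14 | P3 14-18 | P2 18-19 | P4 19-23 | P5 23-26 | P4 26-27 |
Completion: P1=14  P2=19  P3=18  P4=27  P5=26
Turnaround (C−A): P1=14  P2=19  P3=11  P4=15  P5=26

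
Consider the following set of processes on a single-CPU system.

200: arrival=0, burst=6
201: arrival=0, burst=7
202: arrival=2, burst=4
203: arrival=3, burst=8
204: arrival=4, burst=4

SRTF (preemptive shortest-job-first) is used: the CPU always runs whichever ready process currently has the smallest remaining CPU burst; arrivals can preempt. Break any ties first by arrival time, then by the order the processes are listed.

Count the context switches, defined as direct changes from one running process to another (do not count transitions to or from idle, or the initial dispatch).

Gantt: | 200 0-6 | 202 6-10 | 204 10-14 | 201 14-21 | 203 21-29 |
Completion: 200=6  201=21  202=10  203=29  204=14

4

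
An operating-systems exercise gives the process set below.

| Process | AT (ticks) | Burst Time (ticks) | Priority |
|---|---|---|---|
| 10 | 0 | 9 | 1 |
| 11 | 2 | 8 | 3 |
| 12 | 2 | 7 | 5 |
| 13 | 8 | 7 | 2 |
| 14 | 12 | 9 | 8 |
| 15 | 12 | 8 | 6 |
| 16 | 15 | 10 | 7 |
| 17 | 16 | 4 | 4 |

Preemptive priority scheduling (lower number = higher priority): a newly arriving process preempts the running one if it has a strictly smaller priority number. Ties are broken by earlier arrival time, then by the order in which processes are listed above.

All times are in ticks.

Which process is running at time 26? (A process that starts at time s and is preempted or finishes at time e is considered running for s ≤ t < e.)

17

Schedule: | 10 0-9 | 13 9-16 | 11 16-24 | 17 24-28 | 12 28-35 | 15 35-43 | 16 43-53 | 14 53-62 |
Completion: 10=9  11=24  12=35  13=16  14=62  15=43  16=53  17=28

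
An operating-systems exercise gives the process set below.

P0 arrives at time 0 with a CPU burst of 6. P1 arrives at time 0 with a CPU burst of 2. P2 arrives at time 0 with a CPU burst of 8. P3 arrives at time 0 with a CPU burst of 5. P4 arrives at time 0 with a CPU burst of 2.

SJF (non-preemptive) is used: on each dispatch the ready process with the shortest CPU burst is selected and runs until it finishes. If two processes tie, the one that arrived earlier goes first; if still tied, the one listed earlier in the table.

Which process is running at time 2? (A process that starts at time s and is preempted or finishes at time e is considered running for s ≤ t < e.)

Timeline: | P1 0-2 | P4 2-4 | P3 4-9 | P0 9-15 | P2 15-23 |
Completion: P0=15  P1=2  P2=23  P3=9  P4=4

P4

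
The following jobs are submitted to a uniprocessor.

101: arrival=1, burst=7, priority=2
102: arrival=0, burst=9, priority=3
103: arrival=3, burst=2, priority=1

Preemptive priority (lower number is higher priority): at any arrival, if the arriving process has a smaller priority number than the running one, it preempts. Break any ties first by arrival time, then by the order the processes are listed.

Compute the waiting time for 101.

2

Schedule: | 102 0-1 | 101 1-3 | 103 3-5 | 101 5-10 | 102 10-18 |
Completion: 101=10  102=18  103=5
Turnaround (C−A): 101=9  102=18  103=2
Waiting(101) = turnaround − burst = 9 − 7 = 2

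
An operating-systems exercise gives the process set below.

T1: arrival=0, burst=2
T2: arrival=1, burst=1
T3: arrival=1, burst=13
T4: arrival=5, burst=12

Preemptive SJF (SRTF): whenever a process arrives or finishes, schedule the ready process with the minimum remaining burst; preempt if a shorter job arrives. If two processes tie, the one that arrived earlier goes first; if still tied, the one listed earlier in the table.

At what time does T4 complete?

Gantt: | T1 0-2 | T2 2-3 | T3 3-16 | T4 16-28 |
Completion: T1=2  T2=3  T3=16  T4=28
Turnaround (C−A): T1=2  T2=2  T3=15  T4=23

28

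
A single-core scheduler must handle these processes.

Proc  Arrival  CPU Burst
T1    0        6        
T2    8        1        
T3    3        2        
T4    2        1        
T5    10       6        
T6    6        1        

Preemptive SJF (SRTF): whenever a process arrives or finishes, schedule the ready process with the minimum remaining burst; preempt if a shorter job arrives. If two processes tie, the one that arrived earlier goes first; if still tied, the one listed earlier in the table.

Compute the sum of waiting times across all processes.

6

Timeline: | T1 0-2 | T4 2-3 | T3 3-5 | T1 5-6 | T6 6-7 | T1 7-8 | T2 8-9 | T1 9-11 | T5 11-17 |
Completion: T1=11  T2=9  T3=5  T4=3  T5=17  T6=7
Turnaround (C−A): T1=11  T2=1  T3=2  T4=1  T5=7  T6=1
Waiting = turnaround − burst: T1=5, T2=0, T3=0, T4=0, T5=1, T6=0
Total waiting = 5 + 0 + 0 + 0 + 1 + 0 = 6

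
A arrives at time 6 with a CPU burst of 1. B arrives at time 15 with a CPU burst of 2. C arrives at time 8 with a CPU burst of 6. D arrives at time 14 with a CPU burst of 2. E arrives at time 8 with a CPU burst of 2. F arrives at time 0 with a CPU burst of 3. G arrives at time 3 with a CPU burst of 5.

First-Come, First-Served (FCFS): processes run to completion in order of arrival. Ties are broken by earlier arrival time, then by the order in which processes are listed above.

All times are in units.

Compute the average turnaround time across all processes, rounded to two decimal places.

Gantt: | F 0-3 | G 3-8 | A 8-9 | C 9-15 | E 15-17 | D 17-19 | B 19-21 |
Completion: A=9  B=21  C=15  D=19  E=17  F=3  G=8
Turnaround (C−A): A=3  B=6  C=7  D=5  E=9  F=3  G=5
Turnaround times: A=3, B=6, C=7, D=5, E=9, F=3, G=5
Average turnaround = (3+6+7+5+9+3+5) / 7 = 38/7 = 5.43

5.43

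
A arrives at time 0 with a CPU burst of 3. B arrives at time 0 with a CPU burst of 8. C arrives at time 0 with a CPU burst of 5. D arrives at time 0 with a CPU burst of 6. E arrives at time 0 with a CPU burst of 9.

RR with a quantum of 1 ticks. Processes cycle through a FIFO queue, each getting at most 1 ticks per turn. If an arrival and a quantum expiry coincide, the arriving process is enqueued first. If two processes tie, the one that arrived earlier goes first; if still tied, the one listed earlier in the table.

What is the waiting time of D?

Gantt: | A 0-1 | B 1-2 | C 2-3 | D 3-4 | E 4-5 | A 5-6 | B 6-7 | C 7-8 | D 8-9 | E 9-10 | A 10-11 | B 11-12 | C 12-13 | D 13-14 | E 14-15 | B 15-16 | C 16-17 | D 17-18 | E 18-19 | B 19-20 | C 20-21 | D 21-22 | E 22-23 | B 23-24 | D 24-25 | E 25-26 | B 26-27 | E 27-28 | B 28-29 | E 29-31 |
Completion: A=11  B=29  C=21  D=25  E=31
Turnaround (C−A): A=11  B=29  C=21  D=25  E=31
Waiting(D) = turnaround − burst = 25 − 6 = 19

19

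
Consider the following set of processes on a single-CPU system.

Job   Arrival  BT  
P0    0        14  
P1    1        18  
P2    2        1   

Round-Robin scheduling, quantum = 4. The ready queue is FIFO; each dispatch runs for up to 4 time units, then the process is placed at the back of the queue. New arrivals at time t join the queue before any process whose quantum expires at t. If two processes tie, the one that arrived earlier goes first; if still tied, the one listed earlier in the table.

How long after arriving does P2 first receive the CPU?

6

Gantt: | P0 0-4 | P1 4-8 | P2 8-9 | P0 9-13 | P1 13-17 | P0 17-21 | P1 21-25 | P0 25-27 | P1 27-33 |
Completion: P0=27  P1=33  P2=9
Turnaround (C−A): P0=27  P1=32  P2=7
Response(P2) = first start − arrival = 8 − 2 = 6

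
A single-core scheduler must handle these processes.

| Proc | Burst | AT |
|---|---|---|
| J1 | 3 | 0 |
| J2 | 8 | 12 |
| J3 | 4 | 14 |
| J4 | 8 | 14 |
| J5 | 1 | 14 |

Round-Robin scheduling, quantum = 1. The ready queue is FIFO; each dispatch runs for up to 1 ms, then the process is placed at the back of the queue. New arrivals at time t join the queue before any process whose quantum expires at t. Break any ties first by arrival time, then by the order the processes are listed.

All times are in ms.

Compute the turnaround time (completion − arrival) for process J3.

Gantt: | J1 0-3 | idle 3-12 | J2 12-14 | J3 14-15 | J4 15-16 | J5 16-17 | J2 17-18 | J3 18-19 | J4 19-20 | J2 20-21 | J3 21-22 | J4 22-23 | J2 23-24 | J3 24-25 | J4 25-26 | J2 26-27 | J4 27-28 | J2 28-29 | J4 29-30 | J2 30-31 | J4 31-33 |
Completion: J1=3  J2=31  J3=25  J4=33  J5=17
Turnaround(J3) = completion − arrival = 25 − 14 = 11

11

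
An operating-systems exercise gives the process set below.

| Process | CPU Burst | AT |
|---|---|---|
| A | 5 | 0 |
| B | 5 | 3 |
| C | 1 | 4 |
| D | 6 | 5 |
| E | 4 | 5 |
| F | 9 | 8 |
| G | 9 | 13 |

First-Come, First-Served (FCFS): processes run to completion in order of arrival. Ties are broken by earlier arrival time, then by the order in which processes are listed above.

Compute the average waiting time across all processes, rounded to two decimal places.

8.00

Timeline: | A 0-5 | B 5-10 | C 10-11 | D 11-17 | E 17-21 | F 21-30 | G 30-39 |
Completion: A=5  B=10  C=11  D=17  E=21  F=30  G=39
Turnaround (C−A): A=5  B=7  C=7  D=12  E=16  F=22  G=26
Waiting times: A=0, B=2, C=6, D=6, E=12, F=13, G=17
Average waiting = (0+2+6+6+12+13+17) / 7 = 56/7 = 8.00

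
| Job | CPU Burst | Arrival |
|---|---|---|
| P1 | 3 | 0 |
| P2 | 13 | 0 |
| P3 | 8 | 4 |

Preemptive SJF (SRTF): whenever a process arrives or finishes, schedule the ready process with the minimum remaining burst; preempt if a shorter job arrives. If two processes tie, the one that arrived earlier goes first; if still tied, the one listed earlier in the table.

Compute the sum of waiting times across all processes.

Schedule: | P1 0-3 | P2 3-4 | P3 4-12 | P2 12-24 |
Completion: P1=3  P2=24  P3=12
Waiting = turnaround − burst: P1=0, P2=11, P3=0
Total waiting = 0 + 11 + 0 = 11

11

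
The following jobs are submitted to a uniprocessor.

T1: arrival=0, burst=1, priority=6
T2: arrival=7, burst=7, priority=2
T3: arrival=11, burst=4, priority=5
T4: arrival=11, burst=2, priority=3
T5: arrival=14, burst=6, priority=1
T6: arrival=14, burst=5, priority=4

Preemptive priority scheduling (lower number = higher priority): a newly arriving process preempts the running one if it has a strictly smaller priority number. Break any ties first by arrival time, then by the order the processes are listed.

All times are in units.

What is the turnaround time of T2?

Timeline: | T1 0-1 | idle 1-7 | T2 7-14 | T5 14-20 | T4 20-22 | T6 22-27 | T3 27-31 |
Completion: T1=1  T2=14  T3=31  T4=22  T5=20  T6=27
Turnaround(T2) = completion − arrival = 14 − 7 = 7

7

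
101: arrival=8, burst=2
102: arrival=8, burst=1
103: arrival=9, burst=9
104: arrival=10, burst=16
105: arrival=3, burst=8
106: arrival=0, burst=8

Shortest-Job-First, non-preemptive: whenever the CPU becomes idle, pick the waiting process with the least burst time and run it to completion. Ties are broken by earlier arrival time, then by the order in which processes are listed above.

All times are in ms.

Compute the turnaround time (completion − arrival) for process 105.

Gantt: | 106 0-8 | 102 8-9 | 101 9-11 | 105 11-19 | 103 19-28 | 104 28-44 |
Completion: 101=11  102=9  103=28  104=44  105=19  106=8
Turnaround(105) = completion − arrival = 19 − 3 = 16

16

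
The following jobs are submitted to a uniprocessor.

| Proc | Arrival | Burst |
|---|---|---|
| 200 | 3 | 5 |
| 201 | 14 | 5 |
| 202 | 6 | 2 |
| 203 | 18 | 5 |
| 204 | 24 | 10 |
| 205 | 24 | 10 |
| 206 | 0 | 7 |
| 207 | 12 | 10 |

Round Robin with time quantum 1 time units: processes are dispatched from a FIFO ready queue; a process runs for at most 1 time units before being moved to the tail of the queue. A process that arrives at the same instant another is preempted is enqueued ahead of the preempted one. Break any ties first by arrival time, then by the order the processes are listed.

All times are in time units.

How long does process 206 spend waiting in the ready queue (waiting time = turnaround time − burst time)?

6

Timeline: | 206 0-3 | 200 3-4 | 206 4-5 | 200 5-6 | 206 6-7 | 202 7-8 | 200 8-9 | 206 9-10 | 202 10-11 | 200 11-12 | 206 12-13 | 207 13-14 | 200 14-15 | 201 15-16 | 207 16-17 | 201 17-18 | 207 18-19 | 203 19-20 | 201 20-21 | 207 21-22 | 203 22-23 | 201 23-24 | 207 24-25 | 203 25-26 | 204 26-27 | 205 27-28 | 201 28-29 | 207 29-30 | 203 30-31 | 204 31-32 | 205 32-33 | 207 33-34 | 203 34-35 | 204 35-36 | 205 36-37 | 207 37-38 | 204 38-39 | 205 39-40 | 207 40-41 | 204 41-42 | 205 42-43 | 207 43-44 | 204 44-45 | 205 45-46 | 204 46-47 | 205 47-48 | 204 48-49 | 205 49-50 | 204 50-51 | 205 51-52 | 204 52-53 | 205 53-54 |
Completion: 200=15  201=29  202=11  203=35  204=53  205=54  206=13  207=44
Turnaround (C−A): 200=12  201=15  202=5  203=17  204=29  205=30  206=13  207=32
Waiting(206) = turnaround − burst = 13 − 7 = 6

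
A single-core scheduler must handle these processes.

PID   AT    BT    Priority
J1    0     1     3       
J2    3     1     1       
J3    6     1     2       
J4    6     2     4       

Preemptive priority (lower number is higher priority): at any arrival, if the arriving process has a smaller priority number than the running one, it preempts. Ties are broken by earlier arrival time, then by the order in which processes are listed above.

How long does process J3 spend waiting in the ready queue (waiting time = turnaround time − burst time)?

Schedule: | J1 0-1 | idle 1-3 | J2 3-4 | idle 4-6 | J3 6-7 | J4 7-9 |
Completion: J1=1  J2=4  J3=7  J4=9
Waiting(J3) = turnaround − burst = 1 − 1 = 0

0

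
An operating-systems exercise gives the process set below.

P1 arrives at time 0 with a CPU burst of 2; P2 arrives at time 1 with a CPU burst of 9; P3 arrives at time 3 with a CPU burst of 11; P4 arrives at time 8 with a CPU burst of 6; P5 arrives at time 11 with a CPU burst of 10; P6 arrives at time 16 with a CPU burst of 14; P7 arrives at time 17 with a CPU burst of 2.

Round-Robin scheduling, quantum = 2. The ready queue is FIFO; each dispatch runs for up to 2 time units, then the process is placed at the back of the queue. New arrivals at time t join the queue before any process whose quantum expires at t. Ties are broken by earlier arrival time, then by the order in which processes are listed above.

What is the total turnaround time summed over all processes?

Timeline: | P1 0-2 | P2 2-4 | P3 4-6 | P2 6-8 | P3 8-10 | P4 10-12 | P2 12-14 | P3 14-16 | P5 16-18 | P4 18-20 | P2 20-22 | P6 22-24 | P3 24-26 | P7 26-28 | P5 28-30 | P4 30-32 | P2 32-33 | P6 33-35 | P3 35-37 | P5 37-39 | P6 39-41 | P3 41-42 | P5 42-44 | P6 44-46 | P5 46-48 | P6 48-54 |
Completion: P1=2  P2=33  P3=42  P4=32  P5=48  P6=54  P7=28
Turnaround = completion − arrival: P1=2, P2=32, P3=39, P4=24, P5=37, P6=38, P7=11
Total turnaround = 2 + 32 + 39 + 24 + 37 + 38 + 11 = 183

183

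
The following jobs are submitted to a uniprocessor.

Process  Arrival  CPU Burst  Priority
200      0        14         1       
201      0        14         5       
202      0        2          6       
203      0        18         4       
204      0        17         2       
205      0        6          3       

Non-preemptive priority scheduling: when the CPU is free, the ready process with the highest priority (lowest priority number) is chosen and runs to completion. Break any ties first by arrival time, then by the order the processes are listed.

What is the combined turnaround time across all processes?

277

Schedule: | 200 0-14 | 204 14-31 | 205 31-37 | 203 37-55 | 201 55-69 | 202 69-71 |
Completion: 200=14  201=69  202=71  203=55  204=31  205=37
Turnaround (C−A): 200=14  201=69  202=71  203=55  204=31  205=37
Turnaround = completion − arrival: 200=14, 201=69, 202=71, 203=55, 204=31, 205=37
Total turnaround = 14 + 69 + 71 + 55 + 31 + 37 = 277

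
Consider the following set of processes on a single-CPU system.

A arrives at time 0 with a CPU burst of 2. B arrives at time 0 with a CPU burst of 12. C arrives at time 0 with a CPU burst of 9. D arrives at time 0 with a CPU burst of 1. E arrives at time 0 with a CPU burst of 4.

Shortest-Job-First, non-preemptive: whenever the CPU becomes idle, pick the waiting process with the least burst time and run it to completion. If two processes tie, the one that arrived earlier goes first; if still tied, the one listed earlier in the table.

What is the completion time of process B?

28

Timeline: | D 0-1 | A 1-3 | E 3-7 | C 7-16 | B 16-28 |
Completion: A=3  B=28  C=16  D=1  E=7
Turnaround (C−A): A=3  B=28  C=16  D=1  E=7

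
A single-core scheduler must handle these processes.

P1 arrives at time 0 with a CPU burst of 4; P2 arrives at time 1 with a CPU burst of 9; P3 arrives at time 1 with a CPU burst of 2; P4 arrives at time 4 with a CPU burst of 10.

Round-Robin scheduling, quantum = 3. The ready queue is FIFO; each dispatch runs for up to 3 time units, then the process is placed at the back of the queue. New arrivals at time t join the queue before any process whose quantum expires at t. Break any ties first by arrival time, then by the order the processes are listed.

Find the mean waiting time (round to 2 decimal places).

Schedule: | P1 0-3 | P2 3-6 | P3 6-8 | P1 8-9 | P4 9-12 | P2 12-15 | P4 15-18 | P2 18-21 | P4 21-25 |
Completion: P1=9  P2=21  P3=8  P4=25
Turnaround (C−A): P1=9  P2=20  P3=7  P4=21
Waiting times: P1=5, P2=11, P3=5, P4=11
Average waiting = (5+11+5+11) / 4 = 32/4 = 8.00

8.00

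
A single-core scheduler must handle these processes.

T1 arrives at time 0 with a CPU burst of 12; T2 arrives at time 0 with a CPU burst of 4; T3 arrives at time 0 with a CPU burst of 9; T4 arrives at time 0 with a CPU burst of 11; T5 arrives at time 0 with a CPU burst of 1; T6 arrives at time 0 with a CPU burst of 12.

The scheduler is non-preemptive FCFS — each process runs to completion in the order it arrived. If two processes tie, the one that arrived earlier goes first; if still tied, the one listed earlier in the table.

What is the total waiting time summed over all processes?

Gantt: | T1 0-12 | T2 12-16 | T3 16-25 | T4 25-36 | T5 36-37 | T6 37-49 |
Completion: T1=12  T2=16  T3=25  T4=36  T5=37  T6=49
Turnaround (C−A): T1=12  T2=16  T3=25  T4=36  T5=37  T6=49
Waiting = turnaround − burst: T1=0, T2=12, T3=16, T4=25, T5=36, T6=37
Total waiting = 0 + 12 + 16 + 25 + 36 + 37 = 126

126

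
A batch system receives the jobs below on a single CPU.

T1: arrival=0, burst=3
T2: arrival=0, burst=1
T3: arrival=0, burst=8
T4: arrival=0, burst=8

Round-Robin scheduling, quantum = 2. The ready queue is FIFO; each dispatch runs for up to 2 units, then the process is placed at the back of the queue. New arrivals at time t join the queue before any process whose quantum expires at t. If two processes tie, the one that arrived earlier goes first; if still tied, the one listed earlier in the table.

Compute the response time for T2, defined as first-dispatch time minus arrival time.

2

Timeline: | T1 0-2 | T2 2-3 | T3 3-5 | T4 5-7 | T1 7-8 | T3 8-10 | T4 10-12 | T3 12-14 | T4 14-16 | T3 16-18 | T4 18-20 |
Completion: T1=8  T2=3  T3=18  T4=20
Turnaround (C−A): T1=8  T2=3  T3=18  T4=20
Response(T2) = first start − arrival = 2 − 0 = 2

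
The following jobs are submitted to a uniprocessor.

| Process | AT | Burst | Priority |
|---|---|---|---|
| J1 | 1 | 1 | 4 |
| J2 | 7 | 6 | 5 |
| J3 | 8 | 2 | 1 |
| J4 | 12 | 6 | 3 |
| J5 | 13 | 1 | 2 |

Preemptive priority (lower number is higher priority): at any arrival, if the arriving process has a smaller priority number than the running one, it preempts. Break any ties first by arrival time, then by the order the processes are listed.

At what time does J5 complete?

14

Schedule: | idle 0-1 | J1 1-2 | idle 2-7 | J2 7-8 | J3 8-10 | J2 10-12 | J4 12-13 | J5 13-14 | J4 14-19 | J2 19-22 |
Completion: J1=2  J2=22  J3=10  J4=19  J5=14
Turnaround (C−A): J1=1  J2=15  J3=2  J4=7  J5=1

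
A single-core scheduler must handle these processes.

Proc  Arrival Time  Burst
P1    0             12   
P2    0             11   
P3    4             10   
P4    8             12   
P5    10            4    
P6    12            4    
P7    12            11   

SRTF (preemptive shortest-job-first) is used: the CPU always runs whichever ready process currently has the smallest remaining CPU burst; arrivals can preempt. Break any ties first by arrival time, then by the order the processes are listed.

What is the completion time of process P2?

11

Schedule: | P2 0-11 | P5 11-15 | P6 15-19 | P3 19-29 | P7 29-40 | P1 40-52 | P4 52-64 |
Completion: P1=52  P2=11  P3=29  P4=64  P5=15  P6=19  P7=40
Turnaround (C−A): P1=52  P2=11  P3=25  P4=56  P5=5  P6=7  P7=28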